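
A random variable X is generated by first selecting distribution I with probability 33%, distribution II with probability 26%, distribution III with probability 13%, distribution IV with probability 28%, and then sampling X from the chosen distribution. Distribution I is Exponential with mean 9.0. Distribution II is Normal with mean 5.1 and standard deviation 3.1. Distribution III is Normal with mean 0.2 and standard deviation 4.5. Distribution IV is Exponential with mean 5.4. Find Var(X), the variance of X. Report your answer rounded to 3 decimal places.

Per component, I: μ=9, E[X²]=162; II: μ=5.1, E[X²]=35.62; III: μ=0.2, E[X²]=20.29; IV: μ=5.4, E[X²]=58.32.
E[X] = 0.33·9 + 0.26·5.1 + 0.13·0.2 + 0.28·5.4 = 5.834.
E[X²] = 0.33·162 + 0.26·35.62 + 0.13·20.29 + 0.28·58.32 = 81.6885.
Var(X) = E[X²] − (E[X])² = 81.6885 − 34.0356 = 47.6529.

47.653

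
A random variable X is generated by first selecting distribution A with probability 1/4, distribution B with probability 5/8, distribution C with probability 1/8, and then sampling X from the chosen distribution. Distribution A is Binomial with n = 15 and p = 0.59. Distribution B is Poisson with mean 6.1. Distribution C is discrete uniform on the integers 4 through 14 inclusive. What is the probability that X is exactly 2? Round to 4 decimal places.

Conditional on each component, P(X = 2): A: 0.00033813; B: 0.0417286; C: 0.
By total probability, P(X = 2) = 0.25·0.00033813 + 0.625·0.0417286 + 0.125·0 = 0.0261649.

0.0262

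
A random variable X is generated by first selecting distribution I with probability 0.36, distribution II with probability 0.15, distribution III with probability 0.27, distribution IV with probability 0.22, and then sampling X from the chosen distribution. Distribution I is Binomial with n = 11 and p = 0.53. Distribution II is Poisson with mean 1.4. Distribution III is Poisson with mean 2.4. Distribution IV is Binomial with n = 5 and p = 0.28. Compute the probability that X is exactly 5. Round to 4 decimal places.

Conditional on each component, P(X = 5): I: 0.208261; II: 0.0110521; III: 0.0601961; IV: 0.00172104.
By total probability, P(X = 5) = 0.36·0.208261 + 0.15·0.0110521 + 0.27·0.0601961 + 0.22·0.00172104 = 0.0932634.

0.0933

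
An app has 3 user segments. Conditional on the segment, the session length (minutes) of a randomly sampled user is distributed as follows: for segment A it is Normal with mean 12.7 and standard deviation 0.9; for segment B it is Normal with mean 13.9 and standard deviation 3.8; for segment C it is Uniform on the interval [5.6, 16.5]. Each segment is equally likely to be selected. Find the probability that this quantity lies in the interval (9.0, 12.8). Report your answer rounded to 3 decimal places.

Conditional on each segment, P(9.0 < X < 12.8): A: 0.544216; B: 0.287493; C: 0.348624.
By total probability, P(9.0 < X < 12.8) = 0.333333·0.544216 + 0.333333·0.287493 + 0.333333·0.348624 = 0.393444.

0.393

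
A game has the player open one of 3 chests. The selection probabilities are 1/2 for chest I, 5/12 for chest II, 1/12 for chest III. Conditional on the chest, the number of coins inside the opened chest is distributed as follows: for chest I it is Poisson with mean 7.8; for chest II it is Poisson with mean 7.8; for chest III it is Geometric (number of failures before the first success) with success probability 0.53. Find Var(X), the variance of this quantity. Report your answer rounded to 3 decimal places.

10.940

Per component, I: μ=7.8, E[X²]=68.64; II: μ=7.8, E[X²]=68.64; III: μ=0.886792, E[X²]=2.45959.
E[X] = 0.5·7.8 + 0.416667·7.8 + 0.0833333·0.886792 = 7.2239.
E[X²] = 0.5·68.64 + 0.416667·68.64 + 0.0833333·2.45959 = 63.125.
Var(X) = E[X²] − (E[X])² = 63.125 − 52.1847 = 10.9402.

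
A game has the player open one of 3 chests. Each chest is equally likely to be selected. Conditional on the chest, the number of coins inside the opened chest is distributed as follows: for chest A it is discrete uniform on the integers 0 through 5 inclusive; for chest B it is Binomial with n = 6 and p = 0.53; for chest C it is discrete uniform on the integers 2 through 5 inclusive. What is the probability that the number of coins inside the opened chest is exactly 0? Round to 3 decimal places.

Conditional on each chest, P(X = 0): A: 0.166667; B: 0.0107792; C: 0.
By total probability, P(X = 0) = 0.333333·0.166667 + 0.333333·0.0107792 + 0.333333·0 = 0.0591486.

0.059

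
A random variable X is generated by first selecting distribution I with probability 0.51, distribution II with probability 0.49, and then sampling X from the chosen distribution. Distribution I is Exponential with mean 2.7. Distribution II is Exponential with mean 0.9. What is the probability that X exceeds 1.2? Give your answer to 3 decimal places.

0.456

Conditional on each component, P(X > 1.2): I: 0.64118; II: 0.263597.
By total probability, P(X > 1.2) = 0.51·0.64118 + 0.49·0.263597 = 0.456165.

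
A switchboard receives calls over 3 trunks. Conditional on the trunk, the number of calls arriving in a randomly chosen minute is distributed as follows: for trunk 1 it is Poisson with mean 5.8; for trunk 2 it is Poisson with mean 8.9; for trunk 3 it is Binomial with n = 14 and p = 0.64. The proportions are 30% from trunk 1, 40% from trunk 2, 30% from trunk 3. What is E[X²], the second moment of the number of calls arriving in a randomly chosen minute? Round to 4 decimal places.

For each component E[X²] = Var + (mean)², giving 1: 39.44; 2: 88.11; 3: 83.5072.
Overall E[X²] = 0.3·39.44 + 0.4·88.11 + 0.3·83.5072 = 72.1282.

72.1282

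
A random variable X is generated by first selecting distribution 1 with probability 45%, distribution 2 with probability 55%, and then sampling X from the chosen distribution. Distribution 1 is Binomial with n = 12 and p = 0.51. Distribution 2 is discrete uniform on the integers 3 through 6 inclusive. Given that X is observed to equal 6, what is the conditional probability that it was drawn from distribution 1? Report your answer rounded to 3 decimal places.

0.424

Likelihoods P(X=6 | ·): 1: 0.225045; 2: 0.25.
Posterior ∝ prior × likelihood. Numerator for 1: 0.45·0.225045 = 0.10127.
Normalizing constant: 0.45·0.225045 + 0.55·0.25 = 0.23877.
P(1 | observation) = 0.10127 / 0.23877 = 0.424133.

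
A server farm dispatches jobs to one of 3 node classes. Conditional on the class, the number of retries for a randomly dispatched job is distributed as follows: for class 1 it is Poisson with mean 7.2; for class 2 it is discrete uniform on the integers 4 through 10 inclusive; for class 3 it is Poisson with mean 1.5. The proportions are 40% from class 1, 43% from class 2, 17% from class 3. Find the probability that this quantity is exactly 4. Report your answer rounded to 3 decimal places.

0.103

Conditional on each class, P(X = 4): 1: 0.0835985; 2: 0.142857; 3: 0.0470665.
By total probability, P(X = 4) = 0.4·0.0835985 + 0.43·0.142857 + 0.17·0.0470665 = 0.102869.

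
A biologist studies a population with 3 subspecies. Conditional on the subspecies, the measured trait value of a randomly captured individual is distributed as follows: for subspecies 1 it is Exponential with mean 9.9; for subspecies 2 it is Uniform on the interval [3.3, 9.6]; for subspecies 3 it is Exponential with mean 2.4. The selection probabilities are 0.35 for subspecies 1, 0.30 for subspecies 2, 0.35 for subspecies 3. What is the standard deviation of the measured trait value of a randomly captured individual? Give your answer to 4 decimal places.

Per component, 1: μ=9.9, E[X²]=196.02; 2: μ=6.45, E[X²]=44.91; 3: μ=2.4, E[X²]=11.52.
E[X] = 0.35·9.9 + 0.3·6.45 + 0.35·2.4 = 6.24.
E[X²] = 0.35·196.02 + 0.3·44.91 + 0.35·11.52 = 86.112.
Var(X) = E[X²] − (E[X])² = 86.112 − 38.9376 = 47.1744.
SD(X) = √47.1744 = 6.86836.

6.8684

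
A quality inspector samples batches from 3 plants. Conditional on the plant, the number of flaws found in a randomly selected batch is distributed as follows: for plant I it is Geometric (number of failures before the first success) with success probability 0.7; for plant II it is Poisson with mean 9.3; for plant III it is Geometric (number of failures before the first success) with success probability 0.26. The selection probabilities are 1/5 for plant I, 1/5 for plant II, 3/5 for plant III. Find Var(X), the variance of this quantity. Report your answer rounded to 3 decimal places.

Per component, I: μ=0.428571, E[X²]=0.795918; II: μ=9.3, E[X²]=95.79; III: μ=2.84615, E[X²]=19.0473.
E[X] = 0.2·0.428571 + 0.2·9.3 + 0.6·2.84615 = 3.65341.
E[X²] = 0.2·0.795918 + 0.2·95.79 + 0.6·19.0473 = 30.7456.
Var(X) = E[X²] − (E[X])² = 30.7456 − 13.3474 = 17.3982.

17.398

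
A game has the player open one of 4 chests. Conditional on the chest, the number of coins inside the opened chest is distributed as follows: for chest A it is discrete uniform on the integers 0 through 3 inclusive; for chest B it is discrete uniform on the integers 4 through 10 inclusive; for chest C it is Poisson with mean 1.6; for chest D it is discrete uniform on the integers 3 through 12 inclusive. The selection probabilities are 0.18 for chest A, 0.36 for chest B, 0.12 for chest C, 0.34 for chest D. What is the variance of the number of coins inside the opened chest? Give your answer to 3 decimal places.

Per component, A: μ=1.5, E[X²]=3.5; B: μ=7, E[X²]=53; C: μ=1.6, E[X²]=4.16; D: μ=7.5, E[X²]=64.5.
E[X] = 0.18·1.5 + 0.36·7 + 0.12·1.6 + 0.34·7.5 = 5.532.
E[X²] = 0.18·3.5 + 0.36·53 + 0.12·4.16 + 0.34·64.5 = 42.1392.
Var(X) = E[X²] − (E[X])² = 42.1392 − 30.603 = 11.5362.

11.536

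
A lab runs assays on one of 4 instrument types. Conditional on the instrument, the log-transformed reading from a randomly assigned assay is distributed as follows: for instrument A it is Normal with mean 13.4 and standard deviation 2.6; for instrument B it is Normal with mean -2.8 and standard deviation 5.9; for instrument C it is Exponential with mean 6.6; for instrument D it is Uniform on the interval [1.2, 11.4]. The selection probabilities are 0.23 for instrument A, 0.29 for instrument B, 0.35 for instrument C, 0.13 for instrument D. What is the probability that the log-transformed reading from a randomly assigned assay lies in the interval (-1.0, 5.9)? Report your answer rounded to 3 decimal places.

Conditional on each instrument, P(-1.0 < X < 5.9): A: 0.00195945; B: 0.309988; C: 0.590959; D: 0.460784.
By total probability, P(-1.0 < X < 5.9) = 0.23·0.00195945 + 0.29·0.309988 + 0.35·0.590959 + 0.13·0.460784 = 0.357085.

0.357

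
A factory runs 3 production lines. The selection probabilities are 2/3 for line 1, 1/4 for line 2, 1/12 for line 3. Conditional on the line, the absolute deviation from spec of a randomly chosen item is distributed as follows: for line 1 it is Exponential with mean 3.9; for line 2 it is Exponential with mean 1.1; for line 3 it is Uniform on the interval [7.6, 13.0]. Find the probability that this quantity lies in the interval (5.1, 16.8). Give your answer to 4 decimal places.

Conditional on each line, P(5.1 < X < 16.8): 1: 0.256979; 2: 0.00969265; 3: 1.
By total probability, P(5.1 < X < 16.8) = 0.666667·0.256979 + 0.25·0.00969265 + 0.0833333·1 = 0.257076.

0.2571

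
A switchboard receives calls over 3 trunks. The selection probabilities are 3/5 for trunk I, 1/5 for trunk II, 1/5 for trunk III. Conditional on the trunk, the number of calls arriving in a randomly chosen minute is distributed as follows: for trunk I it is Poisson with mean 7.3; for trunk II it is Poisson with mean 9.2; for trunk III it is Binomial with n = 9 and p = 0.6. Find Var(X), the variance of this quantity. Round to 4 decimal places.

8.0960

Per component, I: μ=7.3, E[X²]=60.59; II: μ=9.2, E[X²]=93.84; III: μ=5.4, E[X²]=31.32.
E[X] = 0.6·7.3 + 0.2·9.2 + 0.2·5.4 = 7.3.
E[X²] = 0.6·60.59 + 0.2·93.84 + 0.2·31.32 = 61.386.
Var(X) = E[X²] − (E[X])² = 61.386 − 53.29 = 8.096.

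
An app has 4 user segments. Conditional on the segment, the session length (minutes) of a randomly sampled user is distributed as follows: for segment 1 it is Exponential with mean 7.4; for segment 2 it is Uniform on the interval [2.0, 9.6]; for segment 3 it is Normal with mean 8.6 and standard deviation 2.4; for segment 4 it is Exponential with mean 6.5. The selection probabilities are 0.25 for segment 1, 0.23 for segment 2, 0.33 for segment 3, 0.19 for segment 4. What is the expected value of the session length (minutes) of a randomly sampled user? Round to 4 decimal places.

Component means — 1: 7.4; 2: 5.8; 3: 8.6; 4: 6.5.
E[X] = 0.25·7.4 + 0.23·5.8 + 0.33·8.6 + 0.19·6.5 = 7.257.

7.2570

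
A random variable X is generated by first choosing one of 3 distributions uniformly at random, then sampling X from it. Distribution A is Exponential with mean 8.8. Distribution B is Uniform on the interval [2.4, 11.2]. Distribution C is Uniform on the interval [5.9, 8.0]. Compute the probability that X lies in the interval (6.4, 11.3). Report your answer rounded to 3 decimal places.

Conditional on each component, P(6.4 < X < 11.3): A: 0.206323; B: 0.545455; C: 0.761905.
By total probability, P(6.4 < X < 11.3) = 0.333333·0.206323 + 0.333333·0.545455 + 0.333333·0.761905 = 0.504561.

0.505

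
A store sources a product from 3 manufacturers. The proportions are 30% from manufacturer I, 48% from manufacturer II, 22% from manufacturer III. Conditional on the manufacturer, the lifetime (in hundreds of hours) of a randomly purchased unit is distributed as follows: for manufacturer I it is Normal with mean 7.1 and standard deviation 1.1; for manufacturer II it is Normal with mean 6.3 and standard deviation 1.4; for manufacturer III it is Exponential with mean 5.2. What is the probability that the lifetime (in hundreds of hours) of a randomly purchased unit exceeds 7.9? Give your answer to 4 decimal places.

Conditional on each manufacturer, P(X > 7.9): I: 0.233529; II: 0.126549; III: 0.21888.
By total probability, P(X > 7.9) = 0.3·0.233529 + 0.48·0.126549 + 0.22·0.21888 = 0.178956.

0.1790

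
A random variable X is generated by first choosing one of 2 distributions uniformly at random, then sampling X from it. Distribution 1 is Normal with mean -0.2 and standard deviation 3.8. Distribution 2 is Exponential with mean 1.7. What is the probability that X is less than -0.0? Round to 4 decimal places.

0.2605

Conditional on each component, P(X < -0.0): 1: 0.520987; 2: 0.
By total probability, P(X < -0.0) = 0.5·0.520987 + 0.5·0 = 0.260494.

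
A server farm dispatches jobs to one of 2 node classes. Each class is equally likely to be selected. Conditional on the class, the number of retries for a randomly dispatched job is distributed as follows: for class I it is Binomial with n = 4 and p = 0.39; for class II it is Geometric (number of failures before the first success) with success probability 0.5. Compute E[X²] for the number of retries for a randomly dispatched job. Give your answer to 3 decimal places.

3.193

For each component E[X²] = Var + (mean)², giving I: 3.3852; II: 3.
Overall E[X²] = 0.5·3.3852 + 0.5·3 = 3.1926.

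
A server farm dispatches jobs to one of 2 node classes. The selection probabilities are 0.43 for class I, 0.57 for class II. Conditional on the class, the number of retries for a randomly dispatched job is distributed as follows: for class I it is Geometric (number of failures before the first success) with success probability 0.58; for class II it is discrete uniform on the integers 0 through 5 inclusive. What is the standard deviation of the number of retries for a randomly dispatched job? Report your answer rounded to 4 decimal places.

Per component, I: μ=0.724138, E[X²]=1.77289; II: μ=2.5, E[X²]=9.16667.
E[X] = 0.43·0.724138 + 0.57·2.5 = 1.73638.
E[X²] = 0.43·1.77289 + 0.57·9.16667 = 5.98734.
Var(X) = E[X²] − (E[X])² = 5.98734 − 3.01501 = 2.97233.
SD(X) = √2.97233 = 1.72404.

1.7240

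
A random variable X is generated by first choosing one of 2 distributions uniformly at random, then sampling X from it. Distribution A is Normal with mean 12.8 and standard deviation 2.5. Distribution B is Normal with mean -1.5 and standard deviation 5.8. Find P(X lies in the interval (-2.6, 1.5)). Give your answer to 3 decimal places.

0.136

Conditional on each component, P(-2.6 < X < 1.5): A: 3.09162e-06; B: 0.272716.
By total probability, P(-2.6 < X < 1.5) = 0.5·3.09162e-06 + 0.5·0.272716 = 0.13636.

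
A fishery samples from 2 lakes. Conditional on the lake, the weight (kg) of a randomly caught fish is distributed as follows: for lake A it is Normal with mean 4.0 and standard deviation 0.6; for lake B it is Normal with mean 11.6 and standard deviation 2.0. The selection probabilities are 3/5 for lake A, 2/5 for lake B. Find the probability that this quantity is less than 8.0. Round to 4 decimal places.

Conditional on each lake, P(X < 8.0): A: 1; B: 0.0359303.
By total probability, P(X < 8.0) = 0.6·1 + 0.4·0.0359303 = 0.614372.

0.6144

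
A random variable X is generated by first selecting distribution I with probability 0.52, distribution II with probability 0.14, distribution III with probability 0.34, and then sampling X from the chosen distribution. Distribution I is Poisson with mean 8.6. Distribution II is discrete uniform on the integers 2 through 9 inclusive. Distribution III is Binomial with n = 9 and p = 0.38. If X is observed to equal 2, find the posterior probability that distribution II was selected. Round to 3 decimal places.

Likelihoods P(X=2 | ·): I: 0.00680823; II: 0.125; III: 0.183068.
Posterior ∝ prior × likelihood. Numerator for II: 0.14·0.125 = 0.0175.
Normalizing constant: 0.52·0.00680823 + 0.14·0.125 + 0.34·0.183068 = 0.0832833.
P(II | observation) = 0.0175 / 0.0832833 = 0.210126.

0.210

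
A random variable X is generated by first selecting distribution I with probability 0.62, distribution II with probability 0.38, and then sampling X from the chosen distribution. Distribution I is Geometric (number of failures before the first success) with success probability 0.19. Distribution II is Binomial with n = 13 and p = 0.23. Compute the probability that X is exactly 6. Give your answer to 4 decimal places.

Conditional on each component, P(X = 6): I: 0.0536616; II: 0.040768.
By total probability, P(X = 6) = 0.62·0.0536616 + 0.38·0.040768 = 0.048762.

0.0488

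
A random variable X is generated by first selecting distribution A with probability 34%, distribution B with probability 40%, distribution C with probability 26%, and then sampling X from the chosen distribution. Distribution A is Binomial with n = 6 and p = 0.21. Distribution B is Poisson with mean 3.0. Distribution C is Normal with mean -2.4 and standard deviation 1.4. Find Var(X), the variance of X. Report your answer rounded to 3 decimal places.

Per component, A: μ=1.26, E[X²]=2.583; B: μ=3, E[X²]=12; C: μ=-2.4, E[X²]=7.72.
E[X] = 0.34·1.26 + 0.4·3 + 0.26·-2.4 = 1.0044.
E[X²] = 0.34·2.583 + 0.4·12 + 0.26·7.72 = 7.68542.
Var(X) = E[X²] − (E[X])² = 7.68542 − 1.00882 = 6.6766.

6.677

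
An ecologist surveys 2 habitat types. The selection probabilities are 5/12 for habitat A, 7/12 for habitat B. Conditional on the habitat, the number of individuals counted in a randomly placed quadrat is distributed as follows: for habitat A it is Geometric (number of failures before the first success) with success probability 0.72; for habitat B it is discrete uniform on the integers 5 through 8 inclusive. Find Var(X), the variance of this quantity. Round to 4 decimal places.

10.0313

Per component, A: μ=0.388889, E[X²]=0.691358; B: μ=6.5, E[X²]=43.5.
E[X] = 0.416667·0.388889 + 0.583333·6.5 = 3.9537.
E[X²] = 0.416667·0.691358 + 0.583333·43.5 = 25.6631.
Var(X) = E[X²] − (E[X])² = 25.6631 − 15.6318 = 10.0313.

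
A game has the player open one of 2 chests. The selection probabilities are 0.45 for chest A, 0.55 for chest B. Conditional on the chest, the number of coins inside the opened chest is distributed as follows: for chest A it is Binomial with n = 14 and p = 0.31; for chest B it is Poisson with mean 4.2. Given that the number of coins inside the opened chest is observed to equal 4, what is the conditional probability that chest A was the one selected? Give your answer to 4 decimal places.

Likelihoods P(X=4 | ·): A: 0.226137; B: 0.194424.
Posterior ∝ prior × likelihood. Numerator for A: 0.45·0.226137 = 0.101762.
Normalizing constant: 0.45·0.226137 + 0.55·0.194424 = 0.208695.
P(A | observation) = 0.101762 / 0.208695 = 0.48761.

0.4876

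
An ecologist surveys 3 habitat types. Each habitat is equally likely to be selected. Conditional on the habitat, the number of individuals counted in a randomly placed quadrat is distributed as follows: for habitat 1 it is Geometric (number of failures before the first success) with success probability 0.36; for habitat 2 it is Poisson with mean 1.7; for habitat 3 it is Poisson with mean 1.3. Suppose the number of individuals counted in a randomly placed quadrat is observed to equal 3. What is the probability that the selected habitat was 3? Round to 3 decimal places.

0.290

Likelihoods P(X=3 | ·): 1: 0.0943718; 2: 0.149587; 3: 0.0997921.
Posterior ∝ prior × likelihood. Numerator for 3: 0.333333·0.0997921 = 0.033264.
Normalizing constant: 0.333333·0.0943718 + 0.333333·0.149587 + 0.333333·0.0997921 = 0.114584.
P(3 | observation) = 0.033264 / 0.114584 = 0.290303.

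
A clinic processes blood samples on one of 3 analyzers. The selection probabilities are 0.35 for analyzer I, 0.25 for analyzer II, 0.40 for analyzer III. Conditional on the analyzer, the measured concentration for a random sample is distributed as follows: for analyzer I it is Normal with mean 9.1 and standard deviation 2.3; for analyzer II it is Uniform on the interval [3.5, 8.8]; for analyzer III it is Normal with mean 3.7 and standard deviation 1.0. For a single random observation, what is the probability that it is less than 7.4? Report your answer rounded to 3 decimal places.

Conditional on each analyzer, P(X < 7.4): I: 0.229914; II: 0.735849; III: 0.999892.
By total probability, P(X < 7.4) = 0.35·0.229914 + 0.25·0.735849 + 0.4·0.999892 = 0.664389.

0.664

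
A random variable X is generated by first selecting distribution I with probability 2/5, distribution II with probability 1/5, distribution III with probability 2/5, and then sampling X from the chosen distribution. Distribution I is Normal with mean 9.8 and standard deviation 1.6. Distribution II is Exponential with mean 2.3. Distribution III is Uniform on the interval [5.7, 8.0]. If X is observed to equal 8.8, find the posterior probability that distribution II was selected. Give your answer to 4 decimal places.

0.0226

Likelihoods f(8.8 | ·): I: 0.205101; II: 0.00947597; III: 0.
Posterior ∝ prior × likelihood. Numerator for II: 0.2·0.00947597 = 0.00189519.
Normalizing constant: 0.4·0.205101 + 0.2·0.00947597 + 0.4·0 = 0.0839354.
P(II | observation) = 0.00189519 / 0.0839354 = 0.0225792.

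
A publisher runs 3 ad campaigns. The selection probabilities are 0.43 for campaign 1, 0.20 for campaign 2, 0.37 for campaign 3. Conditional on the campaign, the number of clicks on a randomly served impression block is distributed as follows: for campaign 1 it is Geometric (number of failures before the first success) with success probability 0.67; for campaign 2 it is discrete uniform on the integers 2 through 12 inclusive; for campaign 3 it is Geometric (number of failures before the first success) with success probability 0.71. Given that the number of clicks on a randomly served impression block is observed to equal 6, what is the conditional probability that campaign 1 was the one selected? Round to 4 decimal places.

Likelihoods P(X=6 | ·): 1: 0.000865284; 2: 0.0909091; 3: 0.000422325.
Posterior ∝ prior × likelihood. Numerator for 1: 0.43·0.000865284 = 0.000372072.
Normalizing constant: 0.43·0.000865284 + 0.2·0.0909091 + 0.37·0.000422325 = 0.0187102.
P(1 | observation) = 0.000372072 / 0.0187102 = 0.0198861.

0.0199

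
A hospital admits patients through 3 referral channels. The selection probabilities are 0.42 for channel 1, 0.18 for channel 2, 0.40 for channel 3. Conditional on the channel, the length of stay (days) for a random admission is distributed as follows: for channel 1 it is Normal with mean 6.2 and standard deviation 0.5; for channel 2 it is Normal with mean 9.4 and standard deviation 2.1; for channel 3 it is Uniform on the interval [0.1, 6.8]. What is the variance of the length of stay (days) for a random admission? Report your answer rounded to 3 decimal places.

Per component, 1: μ=6.2, E[X²]=38.69; 2: μ=9.4, E[X²]=92.77; 3: μ=3.45, E[X²]=15.6433.
E[X] = 0.42·6.2 + 0.18·9.4 + 0.4·3.45 = 5.676.
E[X²] = 0.42·38.69 + 0.18·92.77 + 0.4·15.6433 = 39.2057.
Var(X) = E[X²] − (E[X])² = 39.2057 − 32.217 = 6.98876.

6.989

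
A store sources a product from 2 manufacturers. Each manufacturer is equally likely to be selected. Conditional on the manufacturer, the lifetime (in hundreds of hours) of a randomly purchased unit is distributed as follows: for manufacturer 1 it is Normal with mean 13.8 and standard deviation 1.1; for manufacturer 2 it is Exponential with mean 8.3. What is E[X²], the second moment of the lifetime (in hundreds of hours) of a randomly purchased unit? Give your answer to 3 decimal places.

164.715

For each component E[X²] = Var + (mean)², giving 1: 191.65; 2: 137.78.
Overall E[X²] = 0.5·191.65 + 0.5·137.78 = 164.715.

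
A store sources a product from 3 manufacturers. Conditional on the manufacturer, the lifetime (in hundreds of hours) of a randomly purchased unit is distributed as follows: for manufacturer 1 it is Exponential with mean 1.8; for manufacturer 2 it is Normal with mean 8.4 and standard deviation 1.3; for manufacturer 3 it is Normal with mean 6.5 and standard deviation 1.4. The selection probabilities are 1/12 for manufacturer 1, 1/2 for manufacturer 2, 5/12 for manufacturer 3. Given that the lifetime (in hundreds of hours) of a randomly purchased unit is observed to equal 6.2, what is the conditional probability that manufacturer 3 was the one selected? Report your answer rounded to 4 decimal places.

Likelihoods f(6.2 | ·): 1: 0.0177347; 2: 0.0732955; 3: 0.278491.
Posterior ∝ prior × likelihood. Numerator for 3: 0.416667·0.278491 = 0.116038.
Normalizing constant: 0.0833333·0.0177347 + 0.5·0.0732955 + 0.416667·0.278491 = 0.154164.
P(3 | observation) = 0.116038 / 0.154164 = 0.752693.

0.7527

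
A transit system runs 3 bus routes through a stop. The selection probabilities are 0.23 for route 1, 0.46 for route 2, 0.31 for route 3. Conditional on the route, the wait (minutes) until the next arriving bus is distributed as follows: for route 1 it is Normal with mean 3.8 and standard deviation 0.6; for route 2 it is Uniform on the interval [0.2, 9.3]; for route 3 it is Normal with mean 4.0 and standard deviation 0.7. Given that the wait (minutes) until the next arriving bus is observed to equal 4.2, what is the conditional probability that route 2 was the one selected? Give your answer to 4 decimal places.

Likelihoods f(4.2 | ·): 1: 0.532413; 2: 0.10989; 3: 0.547124.
Posterior ∝ prior × likelihood. Numerator for 2: 0.46·0.10989 = 0.0505495.
Normalizing constant: 0.23·0.532413 + 0.46·0.10989 + 0.31·0.547124 = 0.342613.
P(2 | observation) = 0.0505495 / 0.342613 = 0.147541.

0.1475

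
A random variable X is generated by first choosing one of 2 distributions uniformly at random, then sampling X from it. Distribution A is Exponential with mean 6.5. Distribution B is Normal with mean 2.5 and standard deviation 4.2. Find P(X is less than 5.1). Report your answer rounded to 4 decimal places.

Conditional on each component, P(X < 5.1): A: 0.543705; B: 0.732058.
By total probability, P(X < 5.1) = 0.5·0.543705 + 0.5·0.732058 = 0.637881.

0.6379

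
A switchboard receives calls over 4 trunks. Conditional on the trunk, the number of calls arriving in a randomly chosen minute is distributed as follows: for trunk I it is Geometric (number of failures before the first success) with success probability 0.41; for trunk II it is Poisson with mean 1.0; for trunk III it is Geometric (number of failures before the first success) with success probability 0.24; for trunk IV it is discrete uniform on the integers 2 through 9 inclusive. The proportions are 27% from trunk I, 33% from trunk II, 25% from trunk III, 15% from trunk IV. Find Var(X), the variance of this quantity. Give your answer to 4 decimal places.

7.8441

Per component, I: μ=1.43902, E[X²]=5.58061; II: μ=1, E[X²]=2; III: μ=3.16667, E[X²]=23.2222; IV: μ=5.5, E[X²]=35.5.
E[X] = 0.27·1.43902 + 0.33·1 + 0.25·3.16667 + 0.15·5.5 = 2.3352.
E[X²] = 0.27·5.58061 + 0.33·2 + 0.25·23.2222 + 0.15·35.5 = 13.2973.
Var(X) = E[X²] − (E[X])² = 13.2973 − 5.45317 = 7.84415.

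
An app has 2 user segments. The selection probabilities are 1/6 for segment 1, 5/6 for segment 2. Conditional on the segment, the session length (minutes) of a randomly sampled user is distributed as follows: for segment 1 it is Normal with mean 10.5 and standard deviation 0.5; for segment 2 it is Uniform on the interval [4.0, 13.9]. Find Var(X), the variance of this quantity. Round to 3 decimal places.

Per component, 1: μ=10.5, E[X²]=110.5; 2: μ=8.95, E[X²]=88.27.
E[X] = 0.166667·10.5 + 0.833333·8.95 = 9.20833.
E[X²] = 0.166667·110.5 + 0.833333·88.27 = 91.975.
Var(X) = E[X²] − (E[X])² = 91.975 − 84.7934 = 7.1816.

7.182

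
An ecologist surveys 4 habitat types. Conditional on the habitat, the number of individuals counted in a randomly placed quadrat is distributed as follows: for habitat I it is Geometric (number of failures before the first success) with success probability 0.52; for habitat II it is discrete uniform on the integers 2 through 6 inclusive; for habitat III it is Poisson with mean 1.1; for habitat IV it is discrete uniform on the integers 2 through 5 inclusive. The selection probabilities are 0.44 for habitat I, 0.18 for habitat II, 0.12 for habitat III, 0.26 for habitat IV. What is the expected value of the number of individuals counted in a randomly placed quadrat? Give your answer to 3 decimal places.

Component means — I: 0.923077; II: 4; III: 1.1; IV: 3.5.
E[X] = 0.44·0.923077 + 0.18·4 + 0.12·1.1 + 0.26·3.5 = 2.16815.

2.168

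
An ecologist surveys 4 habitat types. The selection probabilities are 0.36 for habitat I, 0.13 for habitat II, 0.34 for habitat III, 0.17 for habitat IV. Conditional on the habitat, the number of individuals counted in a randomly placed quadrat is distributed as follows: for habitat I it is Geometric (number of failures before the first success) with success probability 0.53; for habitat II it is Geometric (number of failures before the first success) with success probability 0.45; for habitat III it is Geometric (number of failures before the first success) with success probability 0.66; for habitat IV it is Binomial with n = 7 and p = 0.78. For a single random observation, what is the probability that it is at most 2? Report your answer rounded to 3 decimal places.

0.759

Conditional on each habitat, P(X ≤ 2): I: 0.896177; II: 0.833625; III: 0.960696; IV: 0.00722848.
By total probability, P(X ≤ 2) = 0.36·0.896177 + 0.13·0.833625 + 0.34·0.960696 + 0.17·0.00722848 = 0.75886.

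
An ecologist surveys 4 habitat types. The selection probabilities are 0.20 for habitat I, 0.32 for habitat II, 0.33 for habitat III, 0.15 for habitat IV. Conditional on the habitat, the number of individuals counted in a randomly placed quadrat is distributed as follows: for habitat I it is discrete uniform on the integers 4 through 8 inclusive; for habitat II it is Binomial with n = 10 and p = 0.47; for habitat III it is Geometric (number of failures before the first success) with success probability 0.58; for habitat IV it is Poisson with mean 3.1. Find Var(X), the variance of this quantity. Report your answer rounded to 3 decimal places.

Per component, I: μ=6, E[X²]=38; II: μ=4.7, E[X²]=24.581; III: μ=0.724138, E[X²]=1.77289; IV: μ=3.1, E[X²]=12.71.
E[X] = 0.2·6 + 0.32·4.7 + 0.33·0.724138 + 0.15·3.1 = 3.40797.
E[X²] = 0.2·38 + 0.32·24.581 + 0.33·1.77289 + 0.15·12.71 = 17.9575.
Var(X) = E[X²] − (E[X])² = 17.9575 − 11.6142 = 6.34324.

6.343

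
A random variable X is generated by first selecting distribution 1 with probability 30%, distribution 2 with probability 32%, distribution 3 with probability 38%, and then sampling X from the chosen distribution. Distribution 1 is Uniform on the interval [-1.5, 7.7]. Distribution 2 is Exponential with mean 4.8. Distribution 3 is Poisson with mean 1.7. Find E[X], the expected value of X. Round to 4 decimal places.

3.1120

Component means — 1: 3.1; 2: 4.8; 3: 1.7.
E[X] = 0.3·3.1 + 0.32·4.8 + 0.38·1.7 = 3.112.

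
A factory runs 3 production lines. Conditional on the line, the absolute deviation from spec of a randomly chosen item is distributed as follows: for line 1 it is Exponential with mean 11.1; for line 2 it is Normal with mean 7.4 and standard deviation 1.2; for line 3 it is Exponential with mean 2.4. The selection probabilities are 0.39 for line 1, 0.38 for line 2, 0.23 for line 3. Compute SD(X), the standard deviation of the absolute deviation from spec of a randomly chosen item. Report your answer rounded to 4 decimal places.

Per component, 1: μ=11.1, E[X²]=246.42; 2: μ=7.4, E[X²]=56.2; 3: μ=2.4, E[X²]=11.52.
E[X] = 0.39·11.1 + 0.38·7.4 + 0.23·2.4 = 7.693.
E[X²] = 0.39·246.42 + 0.38·56.2 + 0.23·11.52 = 120.109.
Var(X) = E[X²] − (E[X])² = 120.109 − 59.1822 = 60.9272.
SD(X) = √60.9272 = 7.80558.

7.8056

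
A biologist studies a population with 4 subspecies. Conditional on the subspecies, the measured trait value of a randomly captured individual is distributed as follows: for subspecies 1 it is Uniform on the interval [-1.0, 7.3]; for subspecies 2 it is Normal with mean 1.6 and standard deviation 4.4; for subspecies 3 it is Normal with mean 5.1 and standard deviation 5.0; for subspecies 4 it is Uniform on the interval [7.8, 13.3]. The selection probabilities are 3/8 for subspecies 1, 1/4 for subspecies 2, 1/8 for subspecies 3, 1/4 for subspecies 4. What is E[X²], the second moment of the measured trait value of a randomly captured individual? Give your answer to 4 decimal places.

46.1858

For each component E[X²] = Var + (mean)², giving 1: 15.6633; 2: 21.92; 3: 51.01; 4: 113.823.
Overall E[X²] = 0.375·15.6633 + 0.25·21.92 + 0.125·51.01 + 0.25·113.823 = 46.1858.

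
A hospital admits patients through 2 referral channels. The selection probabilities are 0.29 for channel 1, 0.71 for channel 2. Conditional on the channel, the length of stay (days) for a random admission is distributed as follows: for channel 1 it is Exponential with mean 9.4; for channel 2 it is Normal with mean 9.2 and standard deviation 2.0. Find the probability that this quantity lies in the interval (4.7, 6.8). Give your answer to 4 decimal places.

Conditional on each channel, P(4.7 < X < 6.8): 1: 0.121433; 2: 0.102845.
By total probability, P(4.7 < X < 6.8) = 0.29·0.121433 + 0.71·0.102845 = 0.108236.

0.1082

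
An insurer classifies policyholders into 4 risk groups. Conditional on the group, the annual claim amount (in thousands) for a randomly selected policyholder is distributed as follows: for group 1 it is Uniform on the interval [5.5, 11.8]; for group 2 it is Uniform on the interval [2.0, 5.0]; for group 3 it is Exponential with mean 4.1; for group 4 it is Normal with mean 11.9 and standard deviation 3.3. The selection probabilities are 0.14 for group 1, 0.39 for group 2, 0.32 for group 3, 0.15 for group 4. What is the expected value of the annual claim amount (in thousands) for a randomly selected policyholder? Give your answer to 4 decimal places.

5.6730

Component means — 1: 8.65; 2: 3.5; 3: 4.1; 4: 11.9.
E[X] = 0.14·8.65 + 0.39·3.5 + 0.32·4.1 + 0.15·11.9 = 5.673.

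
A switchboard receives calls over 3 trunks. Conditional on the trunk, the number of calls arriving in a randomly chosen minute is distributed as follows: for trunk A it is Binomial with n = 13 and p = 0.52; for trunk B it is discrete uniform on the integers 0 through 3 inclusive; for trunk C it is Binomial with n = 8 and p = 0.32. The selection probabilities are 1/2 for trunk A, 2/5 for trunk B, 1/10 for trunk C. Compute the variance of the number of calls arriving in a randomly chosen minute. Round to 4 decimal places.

Per component, A: μ=6.76, E[X²]=48.9424; B: μ=1.5, E[X²]=3.5; C: μ=2.56, E[X²]=8.2944.
E[X] = 0.5·6.76 + 0.4·1.5 + 0.1·2.56 = 4.236.
E[X²] = 0.5·48.9424 + 0.4·3.5 + 0.1·8.2944 = 26.7006.
Var(X) = E[X²] − (E[X])² = 26.7006 − 17.9437 = 8.75694.

8.7569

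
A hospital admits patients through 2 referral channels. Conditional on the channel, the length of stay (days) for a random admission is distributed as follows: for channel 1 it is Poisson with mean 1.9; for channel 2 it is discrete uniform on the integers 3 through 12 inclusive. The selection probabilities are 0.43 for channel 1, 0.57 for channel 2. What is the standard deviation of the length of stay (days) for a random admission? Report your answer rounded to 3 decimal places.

3.634

Per component, 1: μ=1.9, E[X²]=5.51; 2: μ=7.5, E[X²]=64.5.
E[X] = 0.43·1.9 + 0.57·7.5 = 5.092.
E[X²] = 0.43·5.51 + 0.57·64.5 = 39.1343.
Var(X) = E[X²] − (E[X])² = 39.1343 − 25.9285 = 13.2058.
SD(X) = √13.2058 = 3.63398.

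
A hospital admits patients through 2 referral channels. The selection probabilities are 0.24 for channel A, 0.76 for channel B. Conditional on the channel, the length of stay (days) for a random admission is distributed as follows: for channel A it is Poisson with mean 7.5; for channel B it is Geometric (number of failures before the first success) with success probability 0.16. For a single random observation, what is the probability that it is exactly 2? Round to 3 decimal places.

0.090

Conditional on each channel, P(X = 2): A: 0.0155555; B: 0.112896.
By total probability, P(X = 2) = 0.24·0.0155555 + 0.76·0.112896 = 0.0895343.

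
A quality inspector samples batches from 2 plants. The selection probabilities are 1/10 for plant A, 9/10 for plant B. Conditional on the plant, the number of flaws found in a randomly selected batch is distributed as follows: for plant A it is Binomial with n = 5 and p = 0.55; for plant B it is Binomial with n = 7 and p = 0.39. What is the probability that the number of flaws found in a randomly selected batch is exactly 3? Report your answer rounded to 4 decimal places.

Conditional on each plant, P(X = 3): A: 0.336909; B: 0.287463.
By total probability, P(X = 3) = 0.1·0.336909 + 0.9·0.287463 = 0.292407.

0.2924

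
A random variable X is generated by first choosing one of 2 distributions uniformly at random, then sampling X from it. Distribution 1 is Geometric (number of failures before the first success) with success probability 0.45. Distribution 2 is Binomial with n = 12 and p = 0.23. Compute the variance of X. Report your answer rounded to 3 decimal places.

3.012

Per component, 1: μ=1.22222, E[X²]=4.20988; 2: μ=2.76, E[X²]=9.7428.
E[X] = 0.5·1.22222 + 0.5·2.76 = 1.99111.
E[X²] = 0.5·4.20988 + 0.5·9.7428 = 6.97634.
Var(X) = E[X²] − (E[X])² = 6.97634 − 3.96452 = 3.01181.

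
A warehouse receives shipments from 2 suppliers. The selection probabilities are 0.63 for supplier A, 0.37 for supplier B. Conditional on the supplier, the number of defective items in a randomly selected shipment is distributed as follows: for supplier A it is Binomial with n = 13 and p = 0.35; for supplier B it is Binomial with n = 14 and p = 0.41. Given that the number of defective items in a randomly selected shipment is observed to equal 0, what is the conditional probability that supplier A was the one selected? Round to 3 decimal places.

Likelihoods P(X=0 | ·): A: 0.00369721; B: 0.000619339.
Posterior ∝ prior × likelihood. Numerator for A: 0.63·0.00369721 = 0.00232924.
Normalizing constant: 0.63·0.00369721 + 0.37·0.000619339 = 0.0025584.
P(A | observation) = 0.00232924 / 0.0025584 = 0.91043.

0.910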